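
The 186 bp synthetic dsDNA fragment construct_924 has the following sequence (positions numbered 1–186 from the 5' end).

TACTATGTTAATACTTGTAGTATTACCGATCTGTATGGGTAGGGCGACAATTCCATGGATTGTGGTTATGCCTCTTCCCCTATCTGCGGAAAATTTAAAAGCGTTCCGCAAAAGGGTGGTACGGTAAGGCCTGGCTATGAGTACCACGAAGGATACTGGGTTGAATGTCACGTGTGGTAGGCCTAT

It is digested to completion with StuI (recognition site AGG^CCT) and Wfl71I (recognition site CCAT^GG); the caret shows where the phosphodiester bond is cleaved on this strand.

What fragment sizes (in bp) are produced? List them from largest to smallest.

StuI sites (AGGCCT) start at positions 127, 179.
StuI cuts after base 3 of each site, so after positions 129, 181.
The Wfl71I site (CCATGG) starts at position 53.
Wfl71I cuts after base 4 of each site, so after position 56.
Combined cut positions: 56, 129, 181.
Linear molecule, 3 cuts → 4 fragments:
  1–56 → 56 bp
  57–129 → 73 bp
  130–181 → 52 bp
  182–186 → 5 bp
Sorted largest to smallest: 73, 56, 52, 5 bp.

73, 56, 52, 5 bp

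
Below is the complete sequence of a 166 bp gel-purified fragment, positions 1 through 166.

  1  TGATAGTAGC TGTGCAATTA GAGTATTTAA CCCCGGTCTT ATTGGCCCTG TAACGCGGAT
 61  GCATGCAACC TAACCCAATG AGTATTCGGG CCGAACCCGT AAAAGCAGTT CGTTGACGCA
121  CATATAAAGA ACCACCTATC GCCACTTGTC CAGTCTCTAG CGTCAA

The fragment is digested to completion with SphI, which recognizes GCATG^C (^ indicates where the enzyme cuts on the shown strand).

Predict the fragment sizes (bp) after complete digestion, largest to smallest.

101, 65 bp

The SphI site (GCATGC) starts at position 61.
SphI cuts after base 5 of each site (before the last base), so after position 65.
Linear molecule, 1 cut → 2 fragments:
  1–65 → 65 bp
  66–166 → 101 bp
Sorted largest to smallest: 101, 65 bp.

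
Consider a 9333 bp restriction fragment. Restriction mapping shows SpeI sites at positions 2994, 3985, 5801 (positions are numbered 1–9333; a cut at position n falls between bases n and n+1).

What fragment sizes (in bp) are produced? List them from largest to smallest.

3532, 2994, 1816, 991 bp

Linear molecule, 3 cuts → 4 fragments:
  2994 − 0 = 2994 bp
  3985 − 2994 = 991 bp
  5801 − 3985 = 1816 bp
  9333 − 5801 = 3532 bp
Sorted largest to smallest: 3532, 2994, 1816, 991 bp.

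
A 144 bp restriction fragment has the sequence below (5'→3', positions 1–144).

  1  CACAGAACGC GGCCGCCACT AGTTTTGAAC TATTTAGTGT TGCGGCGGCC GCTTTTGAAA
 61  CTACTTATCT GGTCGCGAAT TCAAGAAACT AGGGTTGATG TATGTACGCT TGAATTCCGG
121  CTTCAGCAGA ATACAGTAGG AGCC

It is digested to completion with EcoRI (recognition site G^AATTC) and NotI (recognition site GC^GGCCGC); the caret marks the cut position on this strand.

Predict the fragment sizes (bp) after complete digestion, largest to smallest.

EcoRI sites (GAATTC) start at positions 77, 112.
EcoRI cuts after the first base of each site, so after positions 77, 112.
NotI sites (GCGGCCGC) start at positions 9, 45.
NotI cuts after base 2 of each site, so after positions 10, 46.
Combined cut positions: 10, 46, 77, 112.
Linear molecule, 4 cuts → 5 fragments:
  1–10 → 10 bp
  11–46 → 36 bp
  47–77 → 31 bp
  78–112 → 35 bp
  113–144 → 32 bp
Sorted largest to smallest: 36, 35, 32, 31, 10 bp.

36, 35, 32, 31, 10 bp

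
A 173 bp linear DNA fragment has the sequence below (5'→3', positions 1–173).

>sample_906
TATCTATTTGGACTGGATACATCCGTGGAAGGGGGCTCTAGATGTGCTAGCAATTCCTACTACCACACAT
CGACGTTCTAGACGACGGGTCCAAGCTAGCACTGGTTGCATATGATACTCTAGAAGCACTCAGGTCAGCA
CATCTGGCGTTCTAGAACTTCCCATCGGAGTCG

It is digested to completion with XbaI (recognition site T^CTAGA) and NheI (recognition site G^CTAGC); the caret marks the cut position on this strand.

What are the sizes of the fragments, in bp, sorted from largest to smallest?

37, 32, 31, 24, 22, 18, 9 bp

XbaI sites (TCTAGA) start at positions 37, 77, 119, 151.
XbaI cuts after the first base of each site, so after positions 37, 77, 119, 151.
NheI sites (GCTAGC) start at positions 46, 95.
NheI cuts after the first base of each site, so after positions 46, 95.
Combined cut positions: 37, 46, 77, 95, 119, 151.
Linear molecule, 6 cuts → 7 fragments:
  1–37 → 37 bp
  38–46 → 9 bp
  47–77 → 31 bp
  78–95 → 18 bp
  96–119 → 24 bp
  120–151 → 32 bp
  152–173 → 22 bp
Sorted largest to smallest: 37, 32, 31, 24, 22, 18, 9 bp.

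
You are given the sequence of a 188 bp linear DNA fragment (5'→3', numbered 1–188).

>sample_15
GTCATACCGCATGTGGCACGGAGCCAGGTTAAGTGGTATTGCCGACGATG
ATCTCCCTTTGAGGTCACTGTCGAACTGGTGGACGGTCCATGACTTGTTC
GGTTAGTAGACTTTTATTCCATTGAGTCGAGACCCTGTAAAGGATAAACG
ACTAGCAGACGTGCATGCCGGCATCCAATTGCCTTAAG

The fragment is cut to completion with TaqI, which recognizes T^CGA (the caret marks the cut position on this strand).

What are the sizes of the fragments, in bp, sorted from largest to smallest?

TaqI sites (TCGA) start at positions 71, 127.
TaqI cuts after the first base of each site, so after positions 71, 127.
Linear molecule, 2 cuts → 3 fragments:
  1–71 → 71 bp
  72–127 → 56 bp
  128–188 → 61 bp
Sorted largest to smallest: 71, 61, 56 bp.

71, 61, 56 bp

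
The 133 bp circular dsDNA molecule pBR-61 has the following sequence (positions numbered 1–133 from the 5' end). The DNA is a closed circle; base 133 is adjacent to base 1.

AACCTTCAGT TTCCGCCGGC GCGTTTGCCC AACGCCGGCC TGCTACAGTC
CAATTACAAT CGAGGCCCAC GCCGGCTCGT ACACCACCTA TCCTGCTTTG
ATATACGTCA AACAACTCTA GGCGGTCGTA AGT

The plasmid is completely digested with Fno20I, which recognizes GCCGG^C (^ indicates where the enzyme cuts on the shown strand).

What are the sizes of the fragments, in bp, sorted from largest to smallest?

Fno20I sites (GCCGGC) start at positions 15, 34, 71.
Fno20I cuts after base 5 of each site (before the last base), so after positions 19, 38, 75.
Circular molecule, 3 cuts → 3 fragments:
  20–38 → 19 bp
  39–75 → 37 bp
  76–133 then 1–19 → 58 + 19 = 77 bp
Sorted largest to smallest: 77, 37, 19 bp.

77, 37, 19 bp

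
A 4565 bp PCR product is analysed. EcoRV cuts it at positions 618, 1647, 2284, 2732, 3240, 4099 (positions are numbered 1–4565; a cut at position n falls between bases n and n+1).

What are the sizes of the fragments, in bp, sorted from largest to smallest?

1029, 859, 637, 618, 508, 466, 448 bp

Linear molecule, 6 cuts → 7 fragments:
  618 − 0 = 618 bp
  1647 − 618 = 1029 bp
  2284 − 1647 = 637 bp
  2732 − 2284 = 448 bp
  3240 − 2732 = 508 bp
  4099 − 3240 = 859 bp
  4565 − 4099 = 466 bp
Sorted largest to smallest: 1029, 859, 637, 618, 508, 466, 448 bp.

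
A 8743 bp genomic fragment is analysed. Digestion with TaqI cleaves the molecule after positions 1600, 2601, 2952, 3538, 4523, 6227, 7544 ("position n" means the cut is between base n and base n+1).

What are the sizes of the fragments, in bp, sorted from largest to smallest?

1704, 1600, 1317, 1199, 1001, 985, 586, 351 bp

Linear molecule, 7 cuts → 8 fragments:
  1600 − 0 = 1600 bp
  2601 − 1600 = 1001 bp
  2952 − 2601 = 351 bp
  3538 − 2952 = 586 bp
  4523 − 3538 = 985 bp
  6227 − 4523 = 1704 bp
  7544 − 6227 = 1317 bp
  8743 − 7544 = 1199 bp
Sorted largest to smallest: 1704, 1600, 1317, 1199, 1001, 985, 586, 351 bp.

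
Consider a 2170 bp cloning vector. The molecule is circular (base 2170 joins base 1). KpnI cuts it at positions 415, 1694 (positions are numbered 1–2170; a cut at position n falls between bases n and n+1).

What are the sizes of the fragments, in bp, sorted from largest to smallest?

Circular molecule, 2 cuts → 2 fragments:
  1694 − 415 = 1279 bp
  wrap: 2170 − 1694 + 415 = 891 bp
Sorted largest to smallest: 1279, 891 bp.

1279, 891 bp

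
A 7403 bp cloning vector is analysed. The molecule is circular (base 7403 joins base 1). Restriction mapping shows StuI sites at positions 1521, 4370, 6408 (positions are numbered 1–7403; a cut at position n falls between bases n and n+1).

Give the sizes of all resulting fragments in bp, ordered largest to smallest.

2849, 2516, 2038 bp

Circular molecule, 3 cuts → 3 fragments:
  4370 − 1521 = 2849 bp
  6408 − 4370 = 2038 bp
  wrap: 7403 − 6408 + 1521 = 2516 bp
Sorted largest to smallest: 2849, 2516, 2038 bp.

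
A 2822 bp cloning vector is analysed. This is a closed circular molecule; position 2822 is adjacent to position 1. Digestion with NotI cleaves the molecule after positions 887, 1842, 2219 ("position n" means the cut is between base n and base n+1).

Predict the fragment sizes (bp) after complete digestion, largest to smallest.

1490, 955, 377 bp

Circular molecule, 3 cuts → 3 fragments:
  1842 − 887 = 955 bp
  2219 − 1842 = 377 bp
  wrap: 2822 − 2219 + 887 = 1490 bp
Sorted largest to smallest: 1490, 955, 377 bp.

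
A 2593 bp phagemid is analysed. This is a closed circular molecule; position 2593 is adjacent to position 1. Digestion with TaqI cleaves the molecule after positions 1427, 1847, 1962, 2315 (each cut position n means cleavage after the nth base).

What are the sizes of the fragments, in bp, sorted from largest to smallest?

1705, 420, 353, 115 bp

Circular molecule, 4 cuts → 4 fragments:
  1847 − 1427 = 420 bp
  1962 − 1847 = 115 bp
  2315 − 1962 = 353 bp
  wrap: 2593 − 2315 + 1427 = 1705 bp
Sorted largest to smallest: 1705, 420, 353, 115 bp.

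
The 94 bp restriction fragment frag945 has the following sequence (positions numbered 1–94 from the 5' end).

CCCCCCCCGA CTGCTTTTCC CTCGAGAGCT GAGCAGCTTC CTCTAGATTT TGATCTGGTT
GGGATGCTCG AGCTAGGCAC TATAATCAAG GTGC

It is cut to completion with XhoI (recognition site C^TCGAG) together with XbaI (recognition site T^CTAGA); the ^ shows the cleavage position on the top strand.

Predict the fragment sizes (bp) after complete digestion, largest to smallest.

XhoI sites (CTCGAG) start at positions 21, 67.
XhoI cuts after the first base of each site, so after positions 21, 67.
The XbaI site (TCTAGA) starts at position 42.
XbaI cuts after the first base of each site, so after position 42.
Combined cut positions: 21, 42, 67.
Linear molecule, 3 cuts → 4 fragments:
  1–21 → 21 bp
  22–42 → 21 bp
  43–67 → 25 bp
  68–94 → 27 bp
Sorted largest to smallest: 27, 25, 21, 21 bp.

27, 25, 21, 21 bp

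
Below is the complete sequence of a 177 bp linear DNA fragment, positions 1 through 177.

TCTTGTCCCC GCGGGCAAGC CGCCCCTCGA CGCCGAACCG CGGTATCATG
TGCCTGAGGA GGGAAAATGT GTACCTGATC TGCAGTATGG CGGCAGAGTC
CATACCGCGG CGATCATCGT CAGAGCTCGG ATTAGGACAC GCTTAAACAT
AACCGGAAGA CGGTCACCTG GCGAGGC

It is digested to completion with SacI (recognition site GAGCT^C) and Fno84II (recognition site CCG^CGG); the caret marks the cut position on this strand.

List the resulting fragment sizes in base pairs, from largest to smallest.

67, 50, 29, 20, 11 bp

The SacI site (GAGCTC) starts at position 123.
SacI cuts after base 5 of each site (before the last base), so after position 127.
Fno84II sites (CCGCGG) start at positions 9, 38, 105.
Fno84II cuts after base 3 of each site, so after positions 11, 40, 107.
Combined cut positions: 11, 40, 107, 127.
Linear molecule, 4 cuts → 5 fragments:
  1–11 → 11 bp
  12–40 → 29 bp
  41–107 → 67 bp
  108–127 → 20 bp
  128–177 → 50 bp
Sorted largest to smallest: 67, 50, 29, 20, 11 bp.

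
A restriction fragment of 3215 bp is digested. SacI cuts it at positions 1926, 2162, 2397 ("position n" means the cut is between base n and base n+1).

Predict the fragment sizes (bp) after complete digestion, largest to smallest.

Linear molecule, 3 cuts → 4 fragments:
  1926 − 0 = 1926 bp
  2162 − 1926 = 236 bp
  2397 − 2162 = 235 bp
  3215 − 2397 = 818 bp
Sorted largest to smallest: 1926, 818, 236, 235 bp.

1926, 818, 236, 235 bp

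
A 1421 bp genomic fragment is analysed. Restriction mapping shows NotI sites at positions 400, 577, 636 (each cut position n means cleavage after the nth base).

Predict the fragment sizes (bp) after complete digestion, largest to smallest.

Linear molecule, 3 cuts → 4 fragments:
  400 − 0 = 400 bp
  577 − 400 = 177 bp
  636 − 577 = 59 bp
  1421 − 636 = 785 bp
Sorted largest to smallest: 785, 400, 177, 59 bp.

785, 400, 177, 59 bp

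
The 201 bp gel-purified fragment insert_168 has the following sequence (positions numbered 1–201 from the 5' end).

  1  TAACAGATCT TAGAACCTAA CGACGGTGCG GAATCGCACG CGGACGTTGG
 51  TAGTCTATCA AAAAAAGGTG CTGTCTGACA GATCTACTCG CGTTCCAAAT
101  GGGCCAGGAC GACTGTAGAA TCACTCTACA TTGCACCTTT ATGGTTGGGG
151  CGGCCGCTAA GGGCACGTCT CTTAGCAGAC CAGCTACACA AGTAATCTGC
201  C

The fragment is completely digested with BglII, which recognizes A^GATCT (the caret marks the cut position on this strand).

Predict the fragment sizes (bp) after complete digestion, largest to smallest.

BglII sites (AGATCT) start at positions 5, 80.
BglII cuts after the first base of each site, so after positions 5, 80.
Linear molecule, 2 cuts → 3 fragments:
  1–5 → 5 bp
  6–80 → 75 bp
  81–201 → 121 bp
Sorted largest to smallest: 121, 75, 5 bp.

121, 75, 5 bp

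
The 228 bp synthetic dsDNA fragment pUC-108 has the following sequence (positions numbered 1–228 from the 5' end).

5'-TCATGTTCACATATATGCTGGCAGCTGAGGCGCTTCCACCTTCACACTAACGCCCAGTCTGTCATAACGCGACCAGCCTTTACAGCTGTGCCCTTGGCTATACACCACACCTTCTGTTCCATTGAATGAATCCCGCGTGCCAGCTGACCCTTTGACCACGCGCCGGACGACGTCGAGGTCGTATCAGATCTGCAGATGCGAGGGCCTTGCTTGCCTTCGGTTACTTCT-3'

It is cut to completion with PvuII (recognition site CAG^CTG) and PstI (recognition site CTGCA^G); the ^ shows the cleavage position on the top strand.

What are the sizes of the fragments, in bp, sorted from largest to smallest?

PvuII sites (CAGCTG) start at positions 22, 83, 141.
PvuII cuts after base 3 of each site, so after positions 24, 85, 143.
The PstI site (CTGCAG) starts at position 190.
PstI cuts after base 5 of each site (before the last base), so after position 194.
Combined cut positions: 24, 85, 143, 194.
Linear molecule, 4 cuts → 5 fragments:
  1–24 → 24 bp
  25–85 → 61 bp
  86–143 → 58 bp
  144–194 → 51 bp
  195–228 → 34 bp
Sorted largest to smallest: 61, 58, 51, 34, 24 bp.

61, 58, 51, 34, 24 bp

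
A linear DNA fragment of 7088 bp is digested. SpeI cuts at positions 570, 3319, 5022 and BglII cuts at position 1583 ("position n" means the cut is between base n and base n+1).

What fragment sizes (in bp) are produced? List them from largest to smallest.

Combined cut positions (sorted): 570, 1583, 3319, 5022.
Linear molecule, 4 cuts → 5 fragments:
  570 − 0 = 570 bp
  1583 − 570 = 1013 bp
  3319 − 1583 = 1736 bp
  5022 − 3319 = 1703 bp
  7088 − 5022 = 2066 bp
Sorted largest to smallest: 2066, 1736, 1703, 1013, 570 bp.

2066, 1736, 1703, 1013, 570 bp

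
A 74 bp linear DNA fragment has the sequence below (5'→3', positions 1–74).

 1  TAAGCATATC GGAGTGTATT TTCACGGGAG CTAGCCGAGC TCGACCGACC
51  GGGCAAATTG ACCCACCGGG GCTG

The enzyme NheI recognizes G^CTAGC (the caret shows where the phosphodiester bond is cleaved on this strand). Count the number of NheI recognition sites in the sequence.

GCTAGC occurs starting at position 30.
NheI cuts at 1 site.

1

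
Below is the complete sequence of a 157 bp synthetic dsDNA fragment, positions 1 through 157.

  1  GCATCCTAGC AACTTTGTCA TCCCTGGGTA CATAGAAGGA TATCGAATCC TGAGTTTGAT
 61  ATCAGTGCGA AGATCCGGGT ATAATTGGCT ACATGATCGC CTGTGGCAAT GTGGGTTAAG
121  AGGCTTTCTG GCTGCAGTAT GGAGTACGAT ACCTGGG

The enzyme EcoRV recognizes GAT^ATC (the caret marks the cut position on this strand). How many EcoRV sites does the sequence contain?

GATATC occurs starting at positions 39, 58.
EcoRV cuts at 2 sites.

2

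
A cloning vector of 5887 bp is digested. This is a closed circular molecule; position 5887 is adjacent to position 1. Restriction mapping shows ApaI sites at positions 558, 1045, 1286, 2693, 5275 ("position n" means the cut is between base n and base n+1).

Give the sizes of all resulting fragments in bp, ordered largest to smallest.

Circular molecule, 5 cuts → 5 fragments:
  1045 − 558 = 487 bp
  1286 − 1045 = 241 bp
  2693 − 1286 = 1407 bp
  5275 − 2693 = 2582 bp
  wrap: 5887 − 5275 + 558 = 1170 bp
Sorted largest to smallest: 2582, 1407, 1170, 487, 241 bp.

2582, 1407, 1170, 487, 241 bp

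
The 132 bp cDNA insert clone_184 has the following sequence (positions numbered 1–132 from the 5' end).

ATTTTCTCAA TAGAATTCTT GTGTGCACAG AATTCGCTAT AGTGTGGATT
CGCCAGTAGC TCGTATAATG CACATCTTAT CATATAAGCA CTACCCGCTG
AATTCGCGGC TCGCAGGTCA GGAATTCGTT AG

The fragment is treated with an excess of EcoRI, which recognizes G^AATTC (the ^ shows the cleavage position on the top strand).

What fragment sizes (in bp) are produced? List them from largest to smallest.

EcoRI sites (GAATTC) start at positions 13, 30, 100, 122.
EcoRI cuts after the first base of each site, so after positions 13, 30, 100, 122.
Linear molecule, 4 cuts → 5 fragments:
  1–13 → 13 bp
  14–30 → 17 bp
  31–100 → 70 bp
  101–122 → 22 bp
  123–132 → 10 bp
Sorted largest to smallest: 70, 22, 17, 13, 10 bp.

70, 22, 17, 13, 10 bp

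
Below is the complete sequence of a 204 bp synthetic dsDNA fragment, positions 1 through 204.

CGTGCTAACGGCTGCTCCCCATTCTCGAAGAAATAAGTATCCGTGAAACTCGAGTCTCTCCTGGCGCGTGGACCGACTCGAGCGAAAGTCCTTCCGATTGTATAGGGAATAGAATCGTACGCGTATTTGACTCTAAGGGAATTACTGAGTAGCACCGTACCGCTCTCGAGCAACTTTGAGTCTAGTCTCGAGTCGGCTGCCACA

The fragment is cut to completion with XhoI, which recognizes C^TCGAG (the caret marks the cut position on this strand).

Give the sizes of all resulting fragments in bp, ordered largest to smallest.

XhoI sites (CTCGAG) start at positions 49, 77, 165, 187.
XhoI cuts after the first base of each site, so after positions 49, 77, 165, 187.
Linear molecule, 4 cuts → 5 fragments:
  1–49 → 49 bp
  50–77 → 28 bp
  78–165 → 88 bp
  166–187 → 22 bp
  188–204 → 17 bp
Sorted largest to smallest: 88, 49, 28, 22, 17 bp.

88, 49, 28, 22, 17 bp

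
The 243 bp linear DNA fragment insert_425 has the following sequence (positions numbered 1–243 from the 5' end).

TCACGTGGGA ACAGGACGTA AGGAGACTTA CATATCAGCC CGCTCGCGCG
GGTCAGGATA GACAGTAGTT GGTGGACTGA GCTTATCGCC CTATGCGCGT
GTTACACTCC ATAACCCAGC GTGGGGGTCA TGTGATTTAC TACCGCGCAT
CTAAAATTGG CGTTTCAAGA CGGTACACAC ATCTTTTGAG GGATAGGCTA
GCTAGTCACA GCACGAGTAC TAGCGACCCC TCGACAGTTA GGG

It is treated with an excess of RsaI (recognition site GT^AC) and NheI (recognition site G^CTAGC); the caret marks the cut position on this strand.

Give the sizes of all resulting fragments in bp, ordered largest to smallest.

174, 25, 23, 21 bp

RsaI sites (GTAC) start at positions 173, 217.
RsaI cuts after base 2 of each site, so after positions 174, 218.
The NheI site (GCTAGC) starts at position 197.
NheI cuts after the first base of each site, so after position 197.
Combined cut positions: 174, 197, 218.
Linear molecule, 3 cuts → 4 fragments:
  1–174 → 174 bp
  175–197 → 23 bp
  198–218 → 21 bp
  219–243 → 25 bp
Sorted largest to smallest: 174, 25, 23, 21 bp.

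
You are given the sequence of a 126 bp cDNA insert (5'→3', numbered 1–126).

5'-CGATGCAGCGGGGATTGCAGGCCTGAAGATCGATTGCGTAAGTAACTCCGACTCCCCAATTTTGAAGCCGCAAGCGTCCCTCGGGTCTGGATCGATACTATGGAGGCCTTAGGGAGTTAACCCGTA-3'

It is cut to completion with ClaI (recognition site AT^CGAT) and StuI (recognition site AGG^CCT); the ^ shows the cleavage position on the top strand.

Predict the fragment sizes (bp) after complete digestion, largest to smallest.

ClaI sites (ATCGAT) start at positions 29, 91.
ClaI cuts after base 2 of each site, so after positions 30, 92.
StuI sites (AGGCCT) start at positions 19, 104.
StuI cuts after base 3 of each site, so after positions 21, 106.
Combined cut positions: 21, 30, 92, 106.
Linear molecule, 4 cuts → 5 fragments:
  1–21 → 21 bp
  22–30 → 9 bp
  31–92 → 62 bp
  93–106 → 14 bp
  107–126 → 20 bp
Sorted largest to smallest: 62, 21, 20, 14, 9 bp.

62, 21, 20, 14, 9 bp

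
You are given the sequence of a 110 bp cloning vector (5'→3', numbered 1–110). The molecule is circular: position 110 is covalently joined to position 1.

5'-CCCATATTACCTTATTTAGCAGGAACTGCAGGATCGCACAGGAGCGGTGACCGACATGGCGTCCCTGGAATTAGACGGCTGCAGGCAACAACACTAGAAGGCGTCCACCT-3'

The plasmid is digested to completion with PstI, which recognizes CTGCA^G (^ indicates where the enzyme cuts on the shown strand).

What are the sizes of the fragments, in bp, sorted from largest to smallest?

PstI sites (CTGCAG) start at positions 26, 79.
PstI cuts after base 5 of each site (before the last base), so after positions 30, 83.
Circular molecule, 2 cuts → 2 fragments:
  31–83 → 53 bp
  84–110 then 1–30 → 27 + 30 = 57 bp
Sorted largest to smallest: 57, 53 bp.

57, 53 bp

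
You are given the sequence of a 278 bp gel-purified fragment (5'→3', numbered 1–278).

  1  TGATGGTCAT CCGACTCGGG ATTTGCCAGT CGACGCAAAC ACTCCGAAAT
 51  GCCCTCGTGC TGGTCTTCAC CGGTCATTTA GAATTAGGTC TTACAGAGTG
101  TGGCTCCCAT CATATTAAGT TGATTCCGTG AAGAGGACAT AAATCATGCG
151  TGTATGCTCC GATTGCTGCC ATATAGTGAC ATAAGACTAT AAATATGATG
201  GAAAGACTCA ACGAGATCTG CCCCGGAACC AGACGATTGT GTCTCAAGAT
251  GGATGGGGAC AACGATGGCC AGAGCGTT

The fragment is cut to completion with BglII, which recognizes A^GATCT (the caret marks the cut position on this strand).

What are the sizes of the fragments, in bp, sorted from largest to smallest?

The BglII site (AGATCT) starts at position 214.
BglII cuts after the first base of each site, so after position 214.
Linear molecule, 1 cut → 2 fragments:
  1–214 → 214 bp
  215–278 → 64 bp
Sorted largest to smallest: 214, 64 bp.

214, 64 bp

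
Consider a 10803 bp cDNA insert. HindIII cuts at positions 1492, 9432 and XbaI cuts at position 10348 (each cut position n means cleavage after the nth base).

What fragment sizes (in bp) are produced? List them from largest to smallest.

7940, 1492, 916, 455 bp

Combined cut positions (sorted): 1492, 9432, 10348.
Linear molecule, 3 cuts → 4 fragments:
  1492 − 0 = 1492 bp
  9432 − 1492 = 7940 bp
  10348 − 9432 = 916 bp
  10803 − 10348 = 455 bp
Sorted largest to smallest: 7940, 1492, 916, 455 bp.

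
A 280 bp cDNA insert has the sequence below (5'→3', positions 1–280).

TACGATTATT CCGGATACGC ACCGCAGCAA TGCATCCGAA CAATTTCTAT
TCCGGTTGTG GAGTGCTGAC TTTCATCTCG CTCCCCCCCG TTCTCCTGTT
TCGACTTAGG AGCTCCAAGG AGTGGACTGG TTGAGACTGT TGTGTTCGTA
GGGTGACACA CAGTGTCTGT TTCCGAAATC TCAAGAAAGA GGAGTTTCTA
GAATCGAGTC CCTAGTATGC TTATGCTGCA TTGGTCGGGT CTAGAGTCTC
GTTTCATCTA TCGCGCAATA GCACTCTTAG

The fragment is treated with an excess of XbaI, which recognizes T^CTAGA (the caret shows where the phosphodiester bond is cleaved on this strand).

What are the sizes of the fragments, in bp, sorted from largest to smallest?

XbaI sites (TCTAGA) start at positions 197, 240.
XbaI cuts after the first base of each site, so after positions 197, 240.
Linear molecule, 2 cuts → 3 fragments:
  1–197 → 197 bp
  198–240 → 43 bp
  241–280 → 40 bp
Sorted largest to smallest: 197, 43, 40 bp.

197, 43, 40 bp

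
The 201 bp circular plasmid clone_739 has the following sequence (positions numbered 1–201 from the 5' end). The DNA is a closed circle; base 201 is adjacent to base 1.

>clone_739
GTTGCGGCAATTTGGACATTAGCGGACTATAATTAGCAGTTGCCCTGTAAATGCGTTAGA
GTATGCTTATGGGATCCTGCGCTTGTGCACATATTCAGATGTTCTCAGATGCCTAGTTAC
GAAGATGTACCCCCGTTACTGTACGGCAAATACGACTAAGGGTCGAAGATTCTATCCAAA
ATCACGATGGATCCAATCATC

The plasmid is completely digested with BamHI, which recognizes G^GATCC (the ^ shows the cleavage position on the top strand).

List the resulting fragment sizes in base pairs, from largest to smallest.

117, 84 bp

BamHI sites (GGATCC) start at positions 72, 189.
BamHI cuts after the first base of each site, so after positions 72, 189.
Circular molecule, 2 cuts → 2 fragments:
  73–189 → 117 bp
  190–201 then 1–72 → 12 + 72 = 84 bp
Sorted largest to smallest: 117, 84 bp.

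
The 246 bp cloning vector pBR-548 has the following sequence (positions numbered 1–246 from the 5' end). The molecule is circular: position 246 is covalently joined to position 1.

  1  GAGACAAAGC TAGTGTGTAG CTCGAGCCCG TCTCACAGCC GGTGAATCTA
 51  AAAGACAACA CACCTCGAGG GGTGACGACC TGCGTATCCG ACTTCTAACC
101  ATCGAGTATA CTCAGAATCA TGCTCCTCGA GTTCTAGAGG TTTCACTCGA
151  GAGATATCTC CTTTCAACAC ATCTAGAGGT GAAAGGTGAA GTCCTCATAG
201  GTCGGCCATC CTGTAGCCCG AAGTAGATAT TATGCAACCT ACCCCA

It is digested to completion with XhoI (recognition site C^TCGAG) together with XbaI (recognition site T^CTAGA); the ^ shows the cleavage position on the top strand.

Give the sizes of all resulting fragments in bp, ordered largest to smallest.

XhoI sites (CTCGAG) start at positions 21, 64, 126, 146.
XhoI cuts after the first base of each site, so after positions 21, 64, 126, 146.
XbaI sites (TCTAGA) start at positions 133, 172.
XbaI cuts after the first base of each site, so after positions 133, 172.
Combined cut positions: 21, 64, 126, 133, 146, 172.
Circular molecule, 6 cuts → 6 fragments:
  22–64 → 43 bp
  65–126 → 62 bp
  127–133 → 7 bp
  134–146 → 13 bp
  147–172 → 26 bp
  173–246 then 1–21 → 74 + 21 = 95 bp
Sorted largest to smallest: 95, 62, 43, 26, 13, 7 bp.

95, 62, 43, 26, 13, 7 bp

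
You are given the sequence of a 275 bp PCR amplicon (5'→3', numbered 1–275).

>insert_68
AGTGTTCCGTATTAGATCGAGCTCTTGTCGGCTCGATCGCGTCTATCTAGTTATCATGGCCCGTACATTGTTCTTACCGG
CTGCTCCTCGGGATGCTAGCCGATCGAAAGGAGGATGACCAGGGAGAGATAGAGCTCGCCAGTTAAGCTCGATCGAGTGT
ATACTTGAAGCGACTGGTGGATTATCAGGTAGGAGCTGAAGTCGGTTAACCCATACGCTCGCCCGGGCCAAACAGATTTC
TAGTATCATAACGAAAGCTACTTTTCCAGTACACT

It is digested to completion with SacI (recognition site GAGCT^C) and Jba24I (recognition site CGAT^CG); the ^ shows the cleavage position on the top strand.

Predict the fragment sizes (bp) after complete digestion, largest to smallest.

SacI sites (GAGCTC) start at positions 19, 132.
SacI cuts after base 5 of each site (before the last base), so after positions 23, 136.
Jba24I sites (CGATCG) start at positions 34, 101, 150.
Jba24I cuts after base 4 of each site, so after positions 37, 104, 153.
Combined cut positions: 23, 37, 104, 136, 153.
Linear molecule, 5 cuts → 6 fragments:
  1–23 → 23 bp
  24–37 → 14 bp
  38–104 → 67 bp
  105–136 → 32 bp
  137–153 → 17 bp
  154–275 → 122 bp
Sorted largest to smallest: 122, 67, 32, 23, 17, 14 bp.

122, 67, 32, 23, 17, 14 bp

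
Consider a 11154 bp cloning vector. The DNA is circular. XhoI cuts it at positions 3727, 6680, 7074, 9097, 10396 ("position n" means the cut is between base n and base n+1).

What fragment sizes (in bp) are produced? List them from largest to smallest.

4485, 2953, 2023, 1299, 394 bp

Circular molecule, 5 cuts → 5 fragments:
  6680 − 3727 = 2953 bp
  7074 − 6680 = 394 bp
  9097 − 7074 = 2023 bp
  10396 − 9097 = 1299 bp
  wrap: 11154 − 10396 + 3727 = 4485 bp
Sorted largest to smallest: 4485, 2953, 2023, 1299, 394 bp.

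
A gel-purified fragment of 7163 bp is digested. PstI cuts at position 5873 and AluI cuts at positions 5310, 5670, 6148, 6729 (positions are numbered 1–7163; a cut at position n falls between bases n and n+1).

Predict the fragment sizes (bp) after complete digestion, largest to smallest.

5310, 581, 434, 360, 275, 203 bp

Combined cut positions (sorted): 5310, 5670, 5873, 6148, 6729.
Linear molecule, 5 cuts → 6 fragments:
  5310 − 0 = 5310 bp
  5670 − 5310 = 360 bp
  5873 − 5670 = 203 bp
  6148 − 5873 = 275 bp
  6729 − 6148 = 581 bp
  7163 − 6729 = 434 bp
Sorted largest to smallest: 5310, 581, 434, 360, 275, 203 bp.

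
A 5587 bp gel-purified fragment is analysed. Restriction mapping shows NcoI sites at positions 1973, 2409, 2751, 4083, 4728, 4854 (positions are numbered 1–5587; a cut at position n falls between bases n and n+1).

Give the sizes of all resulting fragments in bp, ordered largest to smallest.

1973, 1332, 733, 645, 436, 342, 126 bp

Linear molecule, 6 cuts → 7 fragments:
  1973 − 0 = 1973 bp
  2409 − 1973 = 436 bp
  2751 − 2409 = 342 bp
  4083 − 2751 = 1332 bp
  4728 − 4083 = 645 bp
  4854 − 4728 = 126 bp
  5587 − 4854 = 733 bp
Sorted largest to smallest: 1973, 1332, 733, 645, 436, 342, 126 bp.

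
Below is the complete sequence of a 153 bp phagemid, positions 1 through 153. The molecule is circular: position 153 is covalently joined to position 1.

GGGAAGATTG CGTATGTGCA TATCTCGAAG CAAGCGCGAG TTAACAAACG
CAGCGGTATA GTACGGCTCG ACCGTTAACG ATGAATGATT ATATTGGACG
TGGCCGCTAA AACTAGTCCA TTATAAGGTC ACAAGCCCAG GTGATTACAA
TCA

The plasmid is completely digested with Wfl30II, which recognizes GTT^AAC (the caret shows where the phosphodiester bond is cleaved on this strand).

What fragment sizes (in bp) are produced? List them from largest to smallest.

Wfl30II sites (GTTAAC) start at positions 40, 74.
Wfl30II cuts after base 3 of each site, so after positions 42, 76.
Circular molecule, 2 cuts → 2 fragments:
  43–76 → 34 bp
  77–153 then 1–42 → 77 + 42 = 119 bp
Sorted largest to smallest: 119, 34 bp.

119, 34 bp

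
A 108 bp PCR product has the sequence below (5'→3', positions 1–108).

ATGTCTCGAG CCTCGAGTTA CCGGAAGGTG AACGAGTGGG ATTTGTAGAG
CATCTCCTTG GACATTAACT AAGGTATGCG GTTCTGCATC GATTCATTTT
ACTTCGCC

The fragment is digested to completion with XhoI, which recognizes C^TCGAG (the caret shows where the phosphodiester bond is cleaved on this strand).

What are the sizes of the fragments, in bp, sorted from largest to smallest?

XhoI sites (CTCGAG) start at positions 5, 12.
XhoI cuts after the first base of each site, so after positions 5, 12.
Linear molecule, 2 cuts → 3 fragments:
  1–5 → 5 bp
  6–12 → 7 bp
  13–108 → 96 bp
Sorted largest to smallest: 96, 7, 5 bp.

96, 7, 5 bp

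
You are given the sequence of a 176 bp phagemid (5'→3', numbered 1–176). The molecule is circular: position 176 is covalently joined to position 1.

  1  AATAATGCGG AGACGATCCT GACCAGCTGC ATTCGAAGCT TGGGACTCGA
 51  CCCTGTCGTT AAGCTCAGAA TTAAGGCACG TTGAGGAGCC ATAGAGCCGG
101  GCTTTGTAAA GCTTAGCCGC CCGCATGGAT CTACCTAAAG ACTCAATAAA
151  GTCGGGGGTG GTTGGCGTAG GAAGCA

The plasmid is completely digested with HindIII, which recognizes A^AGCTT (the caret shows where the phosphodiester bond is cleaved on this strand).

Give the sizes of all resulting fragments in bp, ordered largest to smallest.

HindIII sites (AAGCTT) start at positions 36, 109.
HindIII cuts after the first base of each site, so after positions 36, 109.
Circular molecule, 2 cuts → 2 fragments:
  37–109 → 73 bp
  110–176 then 1–36 → 67 + 36 = 103 bp
Sorted largest to smallest: 103, 73 bp.

103, 73 bp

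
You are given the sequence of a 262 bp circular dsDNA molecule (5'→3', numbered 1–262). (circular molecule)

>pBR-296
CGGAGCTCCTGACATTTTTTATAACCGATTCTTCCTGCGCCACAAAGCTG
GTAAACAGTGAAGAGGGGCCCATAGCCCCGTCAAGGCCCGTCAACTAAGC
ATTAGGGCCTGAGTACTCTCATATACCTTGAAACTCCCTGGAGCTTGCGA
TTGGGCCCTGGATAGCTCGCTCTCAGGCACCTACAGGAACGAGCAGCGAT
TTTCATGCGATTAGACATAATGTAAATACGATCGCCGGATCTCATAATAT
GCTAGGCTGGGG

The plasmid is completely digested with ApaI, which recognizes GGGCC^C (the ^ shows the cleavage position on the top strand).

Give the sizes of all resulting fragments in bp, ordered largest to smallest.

ApaI sites (GGGCCC) start at positions 66, 153.
ApaI cuts after base 5 of each site (before the last base), so after positions 70, 157.
Circular molecule, 2 cuts → 2 fragments:
  71–157 → 87 bp
  158–262 then 1–70 → 105 + 70 = 175 bp
Sorted largest to smallest: 175, 87 bp.

175, 87 bp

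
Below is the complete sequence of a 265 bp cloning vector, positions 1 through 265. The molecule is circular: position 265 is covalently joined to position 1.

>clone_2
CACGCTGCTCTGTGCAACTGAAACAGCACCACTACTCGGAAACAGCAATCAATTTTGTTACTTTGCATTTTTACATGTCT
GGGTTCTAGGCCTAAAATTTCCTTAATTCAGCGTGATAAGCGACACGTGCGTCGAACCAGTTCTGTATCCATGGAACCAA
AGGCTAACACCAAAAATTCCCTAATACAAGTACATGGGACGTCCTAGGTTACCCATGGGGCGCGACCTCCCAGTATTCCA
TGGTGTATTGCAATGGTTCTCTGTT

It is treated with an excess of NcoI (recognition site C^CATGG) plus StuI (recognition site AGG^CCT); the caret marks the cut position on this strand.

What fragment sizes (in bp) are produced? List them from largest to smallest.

117, 64, 59, 25 bp

NcoI sites (CCATGG) start at positions 149, 213, 238.
NcoI cuts after the first base of each site, so after positions 149, 213, 238.
The StuI site (AGGCCT) starts at position 88.
StuI cuts after base 3 of each site, so after position 90.
Combined cut positions: 90, 149, 213, 238.
Circular molecule, 4 cuts → 4 fragments:
  91–149 → 59 bp
  150–213 → 64 bp
  214–238 → 25 bp
  239–265 then 1–90 → 27 + 90 = 117 bp
Sorted largest to smallest: 117, 64, 59, 25 bp.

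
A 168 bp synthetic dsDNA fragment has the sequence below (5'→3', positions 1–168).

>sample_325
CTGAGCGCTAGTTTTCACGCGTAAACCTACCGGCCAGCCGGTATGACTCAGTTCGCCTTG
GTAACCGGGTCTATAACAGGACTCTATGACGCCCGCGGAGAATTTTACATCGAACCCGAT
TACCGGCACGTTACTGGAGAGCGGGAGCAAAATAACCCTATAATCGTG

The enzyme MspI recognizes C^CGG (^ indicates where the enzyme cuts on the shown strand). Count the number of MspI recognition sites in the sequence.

CCGG occurs starting at positions 30, 38, 65, 123.
MspI cuts at 4 sites.

4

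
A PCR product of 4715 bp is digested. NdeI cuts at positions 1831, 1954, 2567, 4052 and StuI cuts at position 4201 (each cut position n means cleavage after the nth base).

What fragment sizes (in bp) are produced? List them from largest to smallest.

Combined cut positions (sorted): 1831, 1954, 2567, 4052, 4201.
Linear molecule, 5 cuts → 6 fragments:
  1831 − 0 = 1831 bp
  1954 − 1831 = 123 bp
  2567 − 1954 = 613 bp
  4052 − 2567 = 1485 bp
  4201 − 4052 = 149 bp
  4715 − 4201 = 514 bp
Sorted largest to smallest: 1831, 1485, 613, 514, 149, 123 bp.

1831, 1485, 613, 514, 149, 123 bp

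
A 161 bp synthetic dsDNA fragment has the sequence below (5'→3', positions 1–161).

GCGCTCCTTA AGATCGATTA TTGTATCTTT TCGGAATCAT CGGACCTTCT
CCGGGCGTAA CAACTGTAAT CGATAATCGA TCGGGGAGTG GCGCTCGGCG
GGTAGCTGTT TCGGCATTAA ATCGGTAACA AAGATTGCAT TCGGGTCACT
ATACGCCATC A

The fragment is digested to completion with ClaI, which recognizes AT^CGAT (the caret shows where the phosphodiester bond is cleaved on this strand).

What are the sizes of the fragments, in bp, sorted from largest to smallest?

84, 56, 14, 7 bp

ClaI sites (ATCGAT) start at positions 13, 69, 76.
ClaI cuts after base 2 of each site, so after positions 14, 70, 77.
Linear molecule, 3 cuts → 4 fragments:
  1–14 → 14 bp
  15–70 → 56 bp
  71–77 → 7 bp
  78–161 → 84 bp
Sorted largest to smallest: 84, 56, 14, 7 bp.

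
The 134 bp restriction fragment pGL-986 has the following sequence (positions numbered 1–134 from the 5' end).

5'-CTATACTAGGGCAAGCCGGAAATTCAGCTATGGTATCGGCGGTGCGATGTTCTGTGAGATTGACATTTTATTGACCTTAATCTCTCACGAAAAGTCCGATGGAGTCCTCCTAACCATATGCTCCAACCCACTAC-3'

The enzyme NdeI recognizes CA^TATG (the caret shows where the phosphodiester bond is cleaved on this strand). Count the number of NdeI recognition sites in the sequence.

CATATG occurs starting at position 115.
NdeI cuts at 1 site.

1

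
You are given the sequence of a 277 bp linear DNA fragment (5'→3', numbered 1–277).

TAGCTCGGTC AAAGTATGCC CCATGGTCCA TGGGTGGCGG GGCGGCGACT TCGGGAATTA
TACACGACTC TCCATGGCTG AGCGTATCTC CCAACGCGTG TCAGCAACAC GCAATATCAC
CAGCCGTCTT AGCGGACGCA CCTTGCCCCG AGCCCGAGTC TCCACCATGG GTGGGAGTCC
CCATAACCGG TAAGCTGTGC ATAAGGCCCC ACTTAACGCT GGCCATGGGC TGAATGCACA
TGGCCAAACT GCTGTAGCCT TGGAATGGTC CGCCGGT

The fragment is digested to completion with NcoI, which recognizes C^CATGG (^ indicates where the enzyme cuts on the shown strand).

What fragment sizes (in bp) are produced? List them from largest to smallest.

93, 58, 54, 44, 21, 7 bp

NcoI sites (CCATGG) start at positions 21, 28, 72, 165, 223.
NcoI cuts after the first base of each site, so after positions 21, 28, 72, 165, 223.
Linear molecule, 5 cuts → 6 fragments:
  1–21 → 21 bp
  22–28 → 7 bp
  29–72 → 44 bp
  73–165 → 93 bp
  166–223 → 58 bp
  224–277 → 54 bp
Sorted largest to smallest: 93, 58, 54, 44, 21, 7 bp.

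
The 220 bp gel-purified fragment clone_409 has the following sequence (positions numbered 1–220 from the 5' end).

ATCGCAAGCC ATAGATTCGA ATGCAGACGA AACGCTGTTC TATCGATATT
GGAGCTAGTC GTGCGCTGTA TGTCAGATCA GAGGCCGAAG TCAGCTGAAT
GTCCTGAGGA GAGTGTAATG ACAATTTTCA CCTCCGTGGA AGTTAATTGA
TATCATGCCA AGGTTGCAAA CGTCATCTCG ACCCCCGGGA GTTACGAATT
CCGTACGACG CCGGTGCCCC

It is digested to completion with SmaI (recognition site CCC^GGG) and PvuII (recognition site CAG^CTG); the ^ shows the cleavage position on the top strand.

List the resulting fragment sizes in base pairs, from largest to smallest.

The SmaI site (CCCGGG) starts at position 184.
SmaI cuts after base 3 of each site, so after position 186.
The PvuII site (CAGCTG) starts at position 92.
PvuII cuts after base 3 of each site, so after position 94.
Combined cut positions: 94, 186.
Linear molecule, 2 cuts → 3 fragments:
  1–94 → 94 bp
  95–186 → 92 bp
  187–220 → 34 bp
Sorted largest to smallest: 94, 92, 34 bp.

94, 92, 34 bp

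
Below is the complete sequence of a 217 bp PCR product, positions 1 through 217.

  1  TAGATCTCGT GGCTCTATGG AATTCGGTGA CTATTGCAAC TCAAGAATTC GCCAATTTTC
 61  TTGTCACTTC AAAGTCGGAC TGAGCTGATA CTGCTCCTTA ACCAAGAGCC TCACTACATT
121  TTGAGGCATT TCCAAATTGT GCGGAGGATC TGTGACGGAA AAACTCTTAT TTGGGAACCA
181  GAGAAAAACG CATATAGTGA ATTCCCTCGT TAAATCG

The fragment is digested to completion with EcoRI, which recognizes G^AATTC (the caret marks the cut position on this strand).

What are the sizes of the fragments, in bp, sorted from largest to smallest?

154, 25, 20, 18 bp

EcoRI sites (GAATTC) start at positions 20, 45, 199.
EcoRI cuts after the first base of each site, so after positions 20, 45, 199.
Linear molecule, 3 cuts → 4 fragments:
  1–20 → 20 bp
  21–45 → 25 bp
  46–199 → 154 bp
  200–217 → 18 bp
Sorted largest to smallest: 154, 25, 20, 18 bp.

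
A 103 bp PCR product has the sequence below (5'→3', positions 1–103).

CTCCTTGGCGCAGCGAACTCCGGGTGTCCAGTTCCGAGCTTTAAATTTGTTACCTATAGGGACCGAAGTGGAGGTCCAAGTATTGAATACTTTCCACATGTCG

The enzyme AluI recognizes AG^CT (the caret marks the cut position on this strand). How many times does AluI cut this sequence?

1

AGCT occurs starting at position 37.
AluI cuts at 1 site.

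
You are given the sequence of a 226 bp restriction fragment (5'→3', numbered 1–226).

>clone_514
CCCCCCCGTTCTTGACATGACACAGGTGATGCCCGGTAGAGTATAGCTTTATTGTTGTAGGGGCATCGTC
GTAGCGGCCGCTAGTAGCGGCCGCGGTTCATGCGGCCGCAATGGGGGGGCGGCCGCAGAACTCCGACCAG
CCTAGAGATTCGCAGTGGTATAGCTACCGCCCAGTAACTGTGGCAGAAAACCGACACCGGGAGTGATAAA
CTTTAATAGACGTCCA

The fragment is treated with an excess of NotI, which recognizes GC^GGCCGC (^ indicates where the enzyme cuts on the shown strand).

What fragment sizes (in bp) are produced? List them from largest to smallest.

106, 75, 17, 15, 13 bp

NotI sites (GCGGCCGC) start at positions 74, 87, 102, 119.
NotI cuts after base 2 of each site, so after positions 75, 88, 103, 120.
Linear molecule, 4 cuts → 5 fragments:
  1–75 → 75 bp
  76–88 → 13 bp
  89–103 → 15 bp
  104–120 → 17 bp
  121–226 → 106 bp
Sorted largest to smallest: 106, 75, 17, 15, 13 bp.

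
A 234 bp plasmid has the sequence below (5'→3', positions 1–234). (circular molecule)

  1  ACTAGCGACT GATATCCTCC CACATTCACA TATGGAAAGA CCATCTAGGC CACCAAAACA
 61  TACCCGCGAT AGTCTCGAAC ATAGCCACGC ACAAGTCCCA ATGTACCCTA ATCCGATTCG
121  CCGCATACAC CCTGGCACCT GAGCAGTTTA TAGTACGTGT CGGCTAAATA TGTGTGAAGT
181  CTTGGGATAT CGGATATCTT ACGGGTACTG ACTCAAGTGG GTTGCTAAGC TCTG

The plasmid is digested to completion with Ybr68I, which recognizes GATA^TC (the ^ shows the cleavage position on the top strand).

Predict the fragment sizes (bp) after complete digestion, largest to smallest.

175, 52, 7 bp

Ybr68I sites (GATATC) start at positions 11, 186, 193.
Ybr68I cuts after base 4 of each site, so after positions 14, 189, 196.
Circular molecule, 3 cuts → 3 fragments:
  15–189 → 175 bp
  190–196 → 7 bp
  197–234 then 1–14 → 38 + 14 = 52 bp
Sorted largest to smallest: 175, 52, 7 bp.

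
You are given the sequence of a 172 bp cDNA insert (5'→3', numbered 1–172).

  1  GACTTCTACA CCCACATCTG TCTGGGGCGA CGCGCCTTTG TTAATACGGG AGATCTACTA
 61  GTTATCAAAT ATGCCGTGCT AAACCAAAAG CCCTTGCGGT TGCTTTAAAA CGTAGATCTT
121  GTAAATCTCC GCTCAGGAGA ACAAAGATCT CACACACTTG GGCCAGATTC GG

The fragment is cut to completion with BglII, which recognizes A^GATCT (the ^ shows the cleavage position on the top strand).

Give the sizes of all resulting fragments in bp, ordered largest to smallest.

63, 51, 31, 27 bp

BglII sites (AGATCT) start at positions 51, 114, 145.
BglII cuts after the first base of each site, so after positions 51, 114, 145.
Linear molecule, 3 cuts → 4 fragments:
  1–51 → 51 bp
  52–114 → 63 bp
  115–145 → 31 bp
  146–172 → 27 bp
Sorted largest to smallest: 63, 51, 31, 27 bp.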